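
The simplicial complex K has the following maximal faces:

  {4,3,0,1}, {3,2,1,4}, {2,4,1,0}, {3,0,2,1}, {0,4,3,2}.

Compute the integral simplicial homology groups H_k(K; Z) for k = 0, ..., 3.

Order the vertices as 0 < 1 < 2 < 3 < 4. Listing each simplex with vertices in this order, K has dimension 3 with simplices:

  0-simplices (5): [0], [1], [2], [3], [4]
  1-simplices (10): [0,1], [0,2], [0,3], [0,4], [1,2], [1,3], [1,4], [2,3], [2,4], [3,4]
  2-simplices (10): [0,1,2], [0,1,3], [0,1,4], [0,2,3], [0,2,4], [0,3,4], [1,2,3], [1,2,4], [1,3,4], [2,3,4]
  3-simplices (5): [0,1,2,3], [0,1,2,4], [0,1,3,4], [0,2,3,4], [1,2,3,4]

Hence C_0 ≅ Z^5, C_1 ≅ Z^10, C_2 ≅ Z^10, C_3 ≅ Z^5.

Boundary ∂_1: C_1 → C_0 sends each edge [p,q] (with p < q) to q − p.
The 5×10 boundary matrix has rank 4 and Smith normal form diag(1,1,1,1).

The boundary map ∂_2: C_2 → C_1 maps a triangle to the signed sum of its edges. For instance
  ∂[1,2,3] = [2,3] − [1,3] + [1,2],
  ∂[0,1,3] = [1,3] − [0,3] + [0,1].
As a 10×10 matrix over Z this has rank 6, with invariant factors (1,1,1,1,1,1).

The boundary map ∂_3: C_3 → C_2 sends each 3-simplex σ to the alternating sum Σ_i (−1)^i (σ with its i-th vertex removed). For instance
  ∂[1,2,3,4] = [2,3,4] − [1,3,4] + [1,2,4] − [1,2,3],
  ∂[0,2,3,4] = [2,3,4] − [0,3,4] + [0,2,4] − [0,2,3].
This gives a 10×5 integer matrix of rank 4; reducing to Smith normal form yields diagonal entries (1,1,1,1).

Computing H_k = (kernel of ∂_k) / (image of ∂_{k+1}):

  H_0: rank C_0 − rank ∂_1 = 5 − 4 = 1, and the invariant factors of ∂_1 are all 1, so H_0 = Z.
  H_1: rank ker ∂_1 − rank ∂_2 = (10 − 4) − 6 = 0, and the invariant factors of ∂_2 are all 1, so H_1 = 0.
  H_2: rank ker ∂_2 − rank ∂_3 = (10 − 6) − 4 = 0, and the invariant factors of ∂_3 are all 1, so H_2 = 0.
  H_3: rank ker ∂_3 − rank ∂_4 = (5 − 4) − 0 = 1, and there is no ∂_4, so H_3 = Z.

H_0 ≅ Z,  H_1 = 0,  H_2 = 0,  H_3 ≅ Z.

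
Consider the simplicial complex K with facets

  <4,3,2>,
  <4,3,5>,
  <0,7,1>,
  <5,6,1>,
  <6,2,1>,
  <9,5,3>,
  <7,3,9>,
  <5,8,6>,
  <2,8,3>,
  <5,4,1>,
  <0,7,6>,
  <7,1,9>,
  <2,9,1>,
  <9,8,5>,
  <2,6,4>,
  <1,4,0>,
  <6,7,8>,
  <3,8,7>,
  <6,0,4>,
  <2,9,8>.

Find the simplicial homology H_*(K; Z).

Fix the vertex order 0 < 1 < 2 < 3 < 4 < 5 < 6 < 7 < 8 < 9 and write every simplex with vertices in increasing order. Then dim K = 2 and the simplices of K are:

  0-simplices (10): [0], [1], [2], [3], [4], [5], [6], [7], [8], [9]
  1-simplices (30): (30 of them)
  2-simplices (20): (20 of them)

so the chain groups are C_0 ≅ Z^10, C_1 ≅ Z^30, C_2 ≅ Z^20.

The boundary map ∂_1: C_1 → C_0 maps an edge to its endpoints' difference, ∂[p,q] = q − p.
This gives a 10×30 integer matrix of rank 9; reducing to Smith normal form yields diagonal entries (1,1,1,1,1,1,1,1,1).

The boundary map ∂_2: C_2 → C_1 acts by ∂[p,q,r] = [q,r] − [p,r] + [p,q]. For instance
  ∂[2,4,6] = [4,6] − [2,6] + [2,4],
  ∂[1,4,5] = [4,5] − [1,5] + [1,4].
The resulting 30×20 matrix has rank 20, and its Smith normal form has invariant factors (1,1,1,1,1,1,1,1,1,1,1,1,1,1,1,1,1,1,1,2).

Now H_k = ker ∂_k / im ∂_{k+1}, so:

  H_0: rank C_0 − rank ∂_1 = 10 − 9 = 1, and the invariant factors of ∂_1 are all 1, so H_0 = Z.
  H_1: rank ker ∂_1 − rank ∂_2 = (30 − 9) − 20 = 1, and ∂_2 has invariant factor 2 > 1, so H_1 = Z ⊕ Z_2.
  H_2: rank ker ∂_2 − rank ∂_3 = (20 − 20) − 0 = 0, and there is no ∂_3, so H_2 = 0.

(K is a triangulation of the Klein bottle.)

H_0 ≅ Z,  H_1 ≅ Z ⊕ Z_2,  H_2 = 0.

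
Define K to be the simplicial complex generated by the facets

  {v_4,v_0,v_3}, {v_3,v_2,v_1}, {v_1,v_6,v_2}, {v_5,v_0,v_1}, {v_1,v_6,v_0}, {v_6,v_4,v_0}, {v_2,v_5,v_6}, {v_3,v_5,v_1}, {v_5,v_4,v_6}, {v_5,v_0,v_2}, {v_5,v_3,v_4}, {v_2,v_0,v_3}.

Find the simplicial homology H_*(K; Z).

H_0 = Z,  H_1 = Z/2,  H_2 = 0.

Fix the vertex order v_0 < v_1 < v_2 < v_3 < v_4 < v_5 < v_6 and write every simplex with vertices in increasing order. Then dim K = 2 and the simplices of K are:

  0-simplices (7): [v_0], [v_1], [v_2], [v_3], [v_4], [v_5], [v_6]
  1-simplices (18): (18 of them)
  2-simplices (12): (12 of them)

Hence C_0 ≅ Z^7, C_1 ≅ Z^18, C_2 ≅ Z^12.

Boundary ∂_1: C_1 → C_0 sends each edge [p,q] (with p < q) to q − p.
As a 7×18 matrix over Z this has rank 6, with invariant factors (1,1,1,1,1,1).

Boundary ∂_2: C_2 → C_1 acts by ∂[p,q,r] = [q,r] − [p,r] + [p,q]. For instance
  ∂[v_0,v_3,v_4] = [v_3,v_4] − [v_0,v_4] + [v_0,v_3],
  ∂[v_0,v_4,v_6] = [v_4,v_6] − [v_0,v_6] + [v_0,v_4].
The 18×12 boundary matrix has rank 12 and Smith normal form diag(1,1,1,1,1,1,1,1,1,1,1,2).

Now H_k = ker ∂_k / im ∂_{k+1}, so:

  H_0: rank C_0 − rank ∂_1 = 7 − 6 = 1, and the invariant factors of ∂_1 are all 1, so H_0 = Z.
  H_1: rank ker ∂_1 − rank ∂_2 = (18 − 6) − 12 = 0, and ∂_2 has invariant factor 2 > 1, so H_1 = Z/2.
  H_2: rank ker ∂_2 − rank ∂_3 = (12 − 12) − 0 = 0, and there is no ∂_3, so H_2 = 0.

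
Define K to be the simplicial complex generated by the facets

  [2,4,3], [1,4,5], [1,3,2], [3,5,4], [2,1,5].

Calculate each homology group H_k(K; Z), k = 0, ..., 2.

H_0 ≅ Z,  H_1 ≅ Z,  H_2 = 0.

Take the total order 1 < 2 < 3 < 4 < 5 on the vertex set. Then K (dimension 2) consists of the simplices:

  0-simplices (5): [1], [2], [3], [4], [5]
  1-simplices (10): [1,2], [1,3], [1,4], [1,5], [2,3], [2,4], [2,5], [3,4], [3,5], [4,5]
  2-simplices (5): [1,2,3], [1,2,5], [1,4,5], [2,3,4], [3,4,5]

Hence C_0 ≅ Z^5, C_1 ≅ Z^10, C_2 ≅ Z^5.

Boundary ∂_1: C_1 → C_0 is given by ∂[p,q] = [q] − [p].
As a 5×10 matrix over Z this has rank 4, with invariant factors (1,1,1,1).

The boundary map ∂_2: C_2 → C_1 acts by ∂[p,q,r] = [q,r] − [p,r] + [p,q]. For instance
  ∂[1,4,5] = [4,5] − [1,5] + [1,4],
  ∂[3,4,5] = [4,5] − [3,5] + [3,4].
As a 10×5 matrix over Z this has rank 5, with invariant factors (1,1,1,1,1).

Now H_k = ker ∂_k / im ∂_{k+1}, so:

  H_0: rank C_0 − rank ∂_1 = 5 − 4 = 1, and the invariant factors of ∂_1 are all 1, so H_0 = Z.
  H_1: rank ker ∂_1 − rank ∂_2 = (10 − 4) − 5 = 1, and the invariant factors of ∂_2 are all 1, so H_1 = Z.
  H_2: rank ker ∂_2 − rank ∂_3 = (5 − 5) − 0 = 0, and there is no ∂_3, so H_2 = 0.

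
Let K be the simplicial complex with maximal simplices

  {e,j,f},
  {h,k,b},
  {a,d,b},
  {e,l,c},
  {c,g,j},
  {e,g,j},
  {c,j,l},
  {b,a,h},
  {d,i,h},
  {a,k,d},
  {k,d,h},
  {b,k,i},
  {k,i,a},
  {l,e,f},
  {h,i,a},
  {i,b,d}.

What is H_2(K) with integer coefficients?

H_2 = 0.

Order the vertices as a < b < c < d < e < f < g < h < i < j < k < l. Listing each simplex with vertices in this order, K has dimension 2 with simplices:

  0-simplices (12): a, b, c, d, e, f, g, h, i, j, k, l
  1-simplices (27): ab, ad, ah, ai, ak, bd, bh, bi, bk, ce, cg, cj, cl, dh, di, dk, ef, eg, ej, el, fj, fl, gj, hi, hk, ik, jl
  2-simplices (16): abd, abh, adk, ahi, aik, bdi, bhk, bik, cel, cgj, cjl, dhi, dhk, efj, efl, egj

so the chain groups are C_0 ≅ Z^12, C_1 ≅ Z^27, C_2 ≅ Z^16.

∂_1: C_1 → C_0 is given by ∂[p,q] = [q] − [p]. For instance
  ∂cg = g − c.
This gives a 12×27 integer matrix of rank 10; reducing to Smith normal form yields diagonal entries (1,1,1,1,1,1,1,1,1,1).

Boundary ∂_2: C_2 → C_1 acts by ∂[p,q,r] = [q,r] − [p,r] + [p,q]. For instance
  ∂cel = el − cl + ce,
  ∂adk = dk − ak + ad.
This gives a 27×16 integer matrix of rank 16; reducing to Smith normal form yields diagonal entries (1,1,1,1,1,1,1,1,1,1,1,1,1,1,1,2).

Computing H_k = (kernel of ∂_k) / (image of ∂_{k+1}):

  H_2: rank ker ∂_2 − rank ∂_3 = (16 − 16) − 0 = 0, and there is no ∂_3, so H_2 ≅ 0.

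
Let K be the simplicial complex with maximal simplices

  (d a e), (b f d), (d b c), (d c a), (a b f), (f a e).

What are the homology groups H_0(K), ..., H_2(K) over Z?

H_0 ≅ Z,  H_1 ≅ Z,  H_2 = 0.

Take the total order a < b < c < d < e < f on the vertex set. Then K (dimension 2) consists of the simplices:

  0-simplices (6): a, b, c, d, e, f
  1-simplices (12): ab, ac, ad, ae, af, bc, bd, bf, cd, de, df, ef
  2-simplices (6): abf, acd, ade, aef, bcd, bdf

Hence C_0 ≅ Z^6, C_1 ≅ Z^12, C_2 ≅ Z^6.

∂_1: C_1 → C_0 maps an edge to its endpoints' difference, ∂[p,q] = q − p. For instance
  ∂ae = e − a.
The resulting 6×12 matrix has rank 5, and its Smith normal form has invariant factors (1,1,1,1,1).

Boundary ∂_2: C_2 → C_1 maps a triangle to the signed sum of its edges. For instance
  ∂aef = ef − af + ae,
  ∂ade = de − ae + ad.
The 12×6 boundary matrix has rank 6 and Smith normal form diag(1,1,1,1,1,1).

Reading off H_k = ker ∂_k / im ∂_{k+1}:

  H_0: rank C_0 − rank ∂_1 = 6 − 5 = 1, and the invariant factors of ∂_1 are all 1, so H_0 = Z.
  H_1: rank ker ∂_1 − rank ∂_2 = (12 − 5) − 6 = 1, and the invariant factors of ∂_2 are all 1, so H_1 = Z.
  H_2: rank ker ∂_2 − rank ∂_3 = (6 − 6) − 0 = 0, and there is no ∂_3, so H_2 = 0.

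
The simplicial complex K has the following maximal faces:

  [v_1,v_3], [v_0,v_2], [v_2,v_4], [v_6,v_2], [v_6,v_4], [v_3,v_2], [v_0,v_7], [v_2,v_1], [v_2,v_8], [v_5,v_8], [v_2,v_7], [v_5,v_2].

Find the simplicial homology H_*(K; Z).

H_0 ≅ Z,  H_1 ≅ Z^4.

Order the vertices as v_0 < v_1 < v_2 < v_3 < v_4 < v_5 < v_6 < v_7 < v_8. Listing each simplex with vertices in this order, K has dimension 1 with simplices:

  0-simplices (9): [v_0], [v_1], [v_2], [v_3], [v_4], [v_5], [v_6], [v_7], [v_8]
  1-simplices (12): [v_0,v_2], [v_0,v_7], [v_1,v_2], [v_1,v_3], [v_2,v_3], [v_2,v_4], [v_2,v_5], [v_2,v_6], [v_2,v_7], [v_2,v_8], [v_4,v_6], [v_5,v_8]

giving chain groups C_0 ≅ Z^9, C_1 ≅ Z^12.

Boundary ∂_1: C_1 → C_0 maps an edge to its endpoints' difference, ∂[p,q] = q − p. For instance
  ∂[v_1,v_2] = [v_2] − [v_1].
The resulting 9×12 matrix has rank 8, and its Smith normal form has invariant factors (1,1,1,1,1,1,1,1).

Computing H_k = (kernel of ∂_k) / (image of ∂_{k+1}):

  H_0: rank C_0 − rank ∂_1 = 9 − 8 = 1, and the invariant factors of ∂_1 are all 1, so H_0 = Z.
  H_1: rank ker ∂_1 − rank ∂_2 = (12 − 8) − 0 = 4, and there is no ∂_2, so H_1 = Z^4.

As a check, the Euler characteristic is 9 − 12 = -3, which agrees with 1 − 4 = -3.
(K is a triangulation of a wedge of 4 circles.)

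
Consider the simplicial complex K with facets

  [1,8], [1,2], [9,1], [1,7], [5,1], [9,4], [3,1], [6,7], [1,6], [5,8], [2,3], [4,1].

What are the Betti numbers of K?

b_0 = 1, b_1 = 4.

Fix the vertex order 1 < 2 < 3 < 4 < 5 < 6 < 7 < 8 < 9 and write every simplex with vertices in increasing order. Then dim K = 1 and the simplices of K are:

  0-simplices (9): [1], [2], [3], [4], [5], [6], [7], [8], [9]
  1-simplices (12): [1,2], [1,3], [1,4], [1,5], [1,6], [1,7], [1,8], [1,9], [2,3], [4,9], [5,8], [6,7]

Hence C_0 ≅ Z^9, C_1 ≅ Z^12.

Boundary ∂_1: C_1 → C_0 sends each edge [p,q] (with p < q) to q − p. For instance
  ∂[1,4] = [4] − [1].
This gives a 9×12 integer matrix of rank 8; reducing to Smith normal form yields diagonal entries (1,1,1,1,1,1,1,1).

From H_k ≅ ker(∂_k) / im(∂_{k+1}) we obtain:

  H_0: rank C_0 − rank ∂_1 = 9 − 8 = 1, and the invariant factors of ∂_1 are all 1, so H_0 = Z.
  H_1: rank ker ∂_1 − rank ∂_2 = (12 − 8) − 0 = 4, and there is no ∂_2, so H_1 = Z^4.

(K is a triangulation of a wedge of 4 circles.)

Hence the Betti numbers are b_0 = 1, b_1 = 4.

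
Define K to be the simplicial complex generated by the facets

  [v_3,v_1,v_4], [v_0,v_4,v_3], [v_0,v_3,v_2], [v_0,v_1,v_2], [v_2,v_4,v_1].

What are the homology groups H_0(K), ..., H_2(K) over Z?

H_0 ≅ Z,  H_1 ≅ Z,  H_2 = 0.

We work with the vertex ordering v_0 < v_1 < v_2 < v_3 < v_4. The simplices of K, each written with vertices in increasing order, are:

  0-simplices (5): [v_0], [v_1], [v_2], [v_3], [v_4]
  1-simplices (10): [v_0,v_1], [v_0,v_2], [v_0,v_3], [v_0,v_4], [v_1,v_2], [v_1,v_3], [v_1,v_4], [v_2,v_3], [v_2,v_4], [v_3,v_4]
  2-simplices (5): [v_0,v_1,v_2], [v_0,v_2,v_3], [v_0,v_3,v_4], [v_1,v_2,v_4], [v_1,v_3,v_4]

Hence C_0 ≅ Z^5, C_1 ≅ Z^10, C_2 ≅ Z^5.

The boundary map ∂_1: C_1 → C_0 maps an edge to its endpoints' difference, ∂[p,q] = q − p. For instance
  ∂[v_0,v_3] = [v_3] − [v_0].
This gives a 5×10 integer matrix of rank 4; reducing to Smith normal form yields diagonal entries (1,1,1,1).

The boundary map ∂_2: C_2 → C_1 maps a triangle to the signed sum of its edges. For instance
  ∂[v_0,v_2,v_3] = [v_2,v_3] − [v_0,v_3] + [v_0,v_2],
  ∂[v_0,v_3,v_4] = [v_3,v_4] − [v_0,v_4] + [v_0,v_3].
The resulting 10×5 matrix has rank 5, and its Smith normal form has invariant factors (1,1,1,1,1).

Reading off H_k = ker ∂_k / im ∂_{k+1}:

  H_0: rank C_0 − rank ∂_1 = 5 − 4 = 1, and the invariant factors of ∂_1 are all 1, so H_0 ≅ Z.
  H_1: rank ker ∂_1 − rank ∂_2 = (10 − 4) − 5 = 1, and the invariant factors of ∂_2 are all 1, so H_1 ≅ Z.
  H_2: rank ker ∂_2 − rank ∂_3 = (5 − 5) − 0 = 0, and there is no ∂_3, so H_2 ≅ 0.

As a check, the Euler characteristic is 5 − 10 + 5 = 0, which agrees with 1 − 1 + 0 = 0.
(K is a triangulation of the Möbius band.)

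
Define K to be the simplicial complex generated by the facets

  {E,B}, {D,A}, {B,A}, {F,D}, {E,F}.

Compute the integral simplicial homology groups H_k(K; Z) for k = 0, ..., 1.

Order the vertices as A < B < D < E < F. Listing each simplex with vertices in this order, K has dimension 1 with simplices:

  0-simplices (5): A, B, D, E, F
  1-simplices (5): AB, AD, BE, DF, EF

Hence C_0 ≅ Z^5, C_1 ≅ Z^5.

∂_1: C_1 → C_0 maps an edge to its endpoints' difference, ∂[p,q] = q − p. For instance
  ∂AD = D − A.
This gives a 5×5 integer matrix of rank 4; reducing to Smith normal form yields diagonal entries (1,1,1,1).

Now H_k = ker ∂_k / im ∂_{k+1}, so:

  H_0: rank C_0 − rank ∂_1 = 5 − 4 = 1, and the invariant factors of ∂_1 are all 1, so H_0 ≅ Z.
  H_1: rank ker ∂_1 − rank ∂_2 = (5 − 4) − 0 = 1, and there is no ∂_2, so H_1 ≅ Z.

H_0 = Z,  H_1 = Z.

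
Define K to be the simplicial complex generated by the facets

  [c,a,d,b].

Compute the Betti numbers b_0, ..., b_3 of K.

K has 4 vertices, 6 edges, 4 triangles, 1 3-simplex.
rank ∂_0 = 0, rank ∂_1 = 3 ⇒ b_0 = 4 − 0 − 3 = 1; all invariant factors of ∂_1 are 1 so no torsion. So H_0 = Z.
rank ∂_1 = 3, rank ∂_2 = 3 ⇒ b_1 = 6 − 3 − 3 = 0; all invariant factors of ∂_2 are 1 so no torsion. So H_1 = 0.
rank ∂_2 = 3, rank ∂_3 = 1 ⇒ b_2 = 4 − 3 − 1 = 0; all invariant factors of ∂_3 are 1 so no torsion. So H_2 = 0.
rank ∂_3 = 1, rank ∂_4 = 0 ⇒ b_3 = 1 − 1 − 0 = 0. So H_3 = 0.

b_0 = 1, b_1 = 0, b_2 = 0, b_3 = 0.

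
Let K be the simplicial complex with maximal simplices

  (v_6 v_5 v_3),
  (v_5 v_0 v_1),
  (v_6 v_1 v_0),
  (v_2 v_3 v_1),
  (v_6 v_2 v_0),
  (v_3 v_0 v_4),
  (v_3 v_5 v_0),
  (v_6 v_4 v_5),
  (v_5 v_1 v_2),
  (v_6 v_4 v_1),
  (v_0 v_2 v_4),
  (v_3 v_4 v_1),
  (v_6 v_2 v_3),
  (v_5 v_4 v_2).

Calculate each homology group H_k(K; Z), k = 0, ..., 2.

H_0 ≅ Z,  H_1 ≅ Z^2,  H_2 ≅ Z.

We work with the vertex ordering v_0 < v_1 < v_2 < v_3 < v_4 < v_5 < v_6. The simplices of K, each written with vertices in increasing order, are:

  0-simplices (7): [v_0], [v_1], [v_2], [v_3], [v_4], [v_5], [v_6]
  1-simplices (21): (21 of them)
  2-simplices (14): (14 of them)

so the chain groups are C_0 ≅ Z^7, C_1 ≅ Z^21, C_2 ≅ Z^14.

Boundary ∂_1: C_1 → C_0 maps an edge to its endpoints' difference, ∂[p,q] = q − p.
The 7×21 boundary matrix has rank 6 and Smith normal form diag(1,1,1,1,1,1).

The boundary map ∂_2: C_2 → C_1 sends each 2-simplex [p,q,r] to [q,r] − [p,r] + [p,q]. For instance
  ∂[v_1,v_2,v_3] = [v_2,v_3] − [v_1,v_3] + [v_1,v_2],
  ∂[v_0,v_1,v_6] = [v_1,v_6] − [v_0,v_6] + [v_0,v_1].
The resulting 21×14 matrix has rank 13, and its Smith normal form has invariant factors (1,1,1,1,1,1,1,1,1,1,1,1,1).

Computing H_k = (kernel of ∂_k) / (image of ∂_{k+1}):

  H_0: rank C_0 − rank ∂_1 = 7 − 6 = 1, and the invariant factors of ∂_1 are all 1, so H_0 ≅ Z.
  H_1: rank ker ∂_1 − rank ∂_2 = (21 − 6) − 13 = 2, and the invariant factors of ∂_2 are all 1, so H_1 ≅ Z^2.
  H_2: rank ker ∂_2 − rank ∂_3 = (14 − 13) − 0 = 1, and there is no ∂_3, so H_2 ≅ Z.

As a check, the Euler characteristic is 7 − 21 + 14 = 0, which agrees with 1 − 2 + 1 = 0.
(K is a triangulation of the torus T^2.)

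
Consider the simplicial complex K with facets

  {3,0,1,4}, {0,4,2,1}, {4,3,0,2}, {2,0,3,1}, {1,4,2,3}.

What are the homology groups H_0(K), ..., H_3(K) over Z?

H_0 ≅ Z,  H_1 = 0,  H_2 = 0,  H_3 ≅ Z.

Take the total order 0 < 1 < 2 < 3 < 4 on the vertex set. Then K (dimension 3) consists of the simplices:

  0-simplices (5): [0], [1], [2], [3], [4]
  1-simplices (10): [0,1], [0,2], [0,3], [0,4], [1,2], [1,3], [1,4], [2,3], [2,4], [3,4]
  2-simplices (10): [0,1,2], [0,1,3], [0,1,4], [0,2,3], [0,2,4], [0,3,4], [1,2,3], [1,2,4], [1,3,4], [2,3,4]
  3-simplices (5): [0,1,2,3], [0,1,2,4], [0,1,3,4], [0,2,3,4], [1,2,3,4]

so the chain groups are C_0 ≅ Z^5, C_1 ≅ Z^10, C_2 ≅ Z^10, C_3 ≅ Z^5.

Boundary ∂_1: C_1 → C_0 sends each edge [p,q] (with p < q) to q − p.
The resulting 5×10 matrix has rank 4, and its Smith normal form has invariant factors (1,1,1,1).

The boundary map ∂_2: C_2 → C_1 maps a triangle to the signed sum of its edges. For instance
  ∂[0,1,2] = [1,2] − [0,2] + [0,1],
  ∂[2,3,4] = [3,4] − [2,4] + [2,3].
This gives a 10×10 integer matrix of rank 6; reducing to Smith normal form yields diagonal entries (1,1,1,1,1,1).

∂_3: C_3 → C_2 sends each 3-simplex σ to the alternating sum Σ_i (−1)^i (σ with its i-th vertex removed). For instance
  ∂[0,1,2,4] = [1,2,4] − [0,2,4] + [0,1,4] − [0,1,2],
  ∂[0,1,3,4] = [1,3,4] − [0,3,4] + [0,1,4] − [0,1,3].
The resulting 10×5 matrix has rank 4, and its Smith normal form has invariant factors (1,1,1,1).

Reading off H_k = ker ∂_k / im ∂_{k+1}:

  H_0: rank C_0 − rank ∂_1 = 5 − 4 = 1, and the invariant factors of ∂_1 are all 1, so H_0 ≅ Z.
  H_1: rank ker ∂_1 − rank ∂_2 = (10 − 4) − 6 = 0, and the invariant factors of ∂_2 are all 1, so H_1 ≅ 0.
  H_2: rank ker ∂_2 − rank ∂_3 = (10 − 6) − 4 = 0, and the invariant factors of ∂_3 are all 1, so H_2 ≅ 0.
  H_3: rank ker ∂_3 − rank ∂_4 = (5 − 4) − 0 = 1, and there is no ∂_4, so H_3 ≅ Z.

(K is a triangulation of the 3-sphere S^3.)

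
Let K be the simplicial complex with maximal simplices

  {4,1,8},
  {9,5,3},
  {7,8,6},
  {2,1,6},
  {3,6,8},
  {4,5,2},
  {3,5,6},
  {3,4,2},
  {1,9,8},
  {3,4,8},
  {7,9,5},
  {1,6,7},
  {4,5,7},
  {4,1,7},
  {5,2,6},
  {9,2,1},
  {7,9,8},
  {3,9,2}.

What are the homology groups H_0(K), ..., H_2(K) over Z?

K has 9 vertices, 27 edges, 18 triangles.
rank ∂_0 = 0, rank ∂_1 = 8 ⇒ b_0 = 9 − 0 − 8 = 1; all invariant factors of ∂_1 are 1 so no torsion. So H_0 = Z.
rank ∂_1 = 8, rank ∂_2 = 18 ⇒ b_1 = 27 − 8 − 18 = 1; ∂_2 has invariant factor(s) [2] giving torsion. So H_1 = Z × Z/2.
rank ∂_2 = 18, rank ∂_3 = 0 ⇒ b_2 = 18 − 18 − 0 = 0. So H_2 = 0.

H_0 ≅ Z,  H_1 ≅ Z × Z/2,  H_2 = 0.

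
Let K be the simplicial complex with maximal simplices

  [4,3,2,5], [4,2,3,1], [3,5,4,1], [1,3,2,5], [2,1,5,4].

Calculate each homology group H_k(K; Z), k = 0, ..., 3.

Order the vertices as 1 < 2 < 3 < 4 < 5. Listing each simplex with vertices in this order, K has dimension 3 with simplices:

  0-simplices (5): [1], [2], [3], [4], [5]
  1-simplices (10): [1,2], [1,3], [1,4], [1,5], [2,3], [2,4], [2,5], [3,4], [3,5], [4,5]
  2-simplices (10): [1,2,3], [1,2,4], [1,2,5], [1,3,4], [1,3,5], [1,4,5], [2,3,4], [2,3,5], [2,4,5], [3,4,5]
  3-simplices (5): [1,2,3,4], [1,2,3,5], [1,2,4,5], [1,3,4,5], [2,3,4,5]

so the chain groups are C_0 ≅ Z^5, C_1 ≅ Z^10, C_2 ≅ Z^10, C_3 ≅ Z^5.

The boundary map ∂_1: C_1 → C_0 is given by ∂[p,q] = [q] − [p]. For instance
  ∂[2,4] = [4] − [2].
The resulting 5×10 matrix has rank 4, and its Smith normal form has invariant factors (1,1,1,1).

Boundary ∂_2: C_2 → C_1 sends each 2-simplex [p,q,r] to [q,r] − [p,r] + [p,q]. For instance
  ∂[2,4,5] = [4,5] − [2,5] + [2,4],
  ∂[1,2,5] = [2,5] − [1,5] + [1,2].
This gives a 10×10 integer matrix of rank 6; reducing to Smith normal form yields diagonal entries (1,1,1,1,1,1).

The boundary map ∂_3: C_3 → C_2 sends each 3-simplex σ to the alternating sum Σ_i (−1)^i (σ with its i-th vertex removed). For instance
  ∂[1,2,3,4] = [2,3,4] − [1,3,4] + [1,2,4] − [1,2,3],
  ∂[1,2,4,5] = [2,4,5] − [1,4,5] + [1,2,5] − [1,2,4].
This gives a 10×5 integer matrix of rank 4; reducing to Smith normal form yields diagonal entries (1,1,1,1).

From H_k ≅ ker(∂_k) / im(∂_{k+1}) we obtain:

  H_0: rank C_0 − rank ∂_1 = 5 − 4 = 1, and the invariant factors of ∂_1 are all 1, so H_0 = Z.
  H_1: rank ker ∂_1 − rank ∂_2 = (10 − 4) − 6 = 0, and the invariant factors of ∂_2 are all 1, so H_1 = 0.
  H_2: rank ker ∂_2 − rank ∂_3 = (10 − 6) − 4 = 0, and the invariant factors of ∂_3 are all 1, so H_2 = 0.
  H_3: rank ker ∂_3 − rank ∂_4 = (5 − 4) − 0 = 1, and there is no ∂_4, so H_3 = Z.

(K is a triangulation of the 3-sphere S^3.)

H_0 ≅ Z,  H_1 = 0,  H_2 = 0,  H_3 ≅ Z.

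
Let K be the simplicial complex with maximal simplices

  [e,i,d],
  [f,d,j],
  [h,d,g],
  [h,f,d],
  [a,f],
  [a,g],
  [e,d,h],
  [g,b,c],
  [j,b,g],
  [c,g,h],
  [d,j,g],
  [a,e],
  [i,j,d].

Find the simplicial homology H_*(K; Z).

H_0 = Z,  H_1 = Z^2,  H_2 = 0.

We work with the vertex ordering a < b < c < d < e < f < g < h < i < j. The simplices of K, each written with vertices in increasing order, are:

  0-simplices (10): a, b, c, d, e, f, g, h, i, j
  1-simplices (21): ae, af, ag, bc, bg, bj, cg, ch, de, df, dg, dh, di, dj, eh, ei, fh, fj, gh, gj, ij
  2-simplices (10): bcg, bgj, cgh, deh, dei, dfh, dfj, dgh, dgj, dij

Hence C_0 ≅ Z^10, C_1 ≅ Z^21, C_2 ≅ Z^10.

The boundary map ∂_1: C_1 → C_0 sends each edge [p,q] (with p < q) to q − p. For instance
  ∂ae = e − a.
The resulting 10×21 matrix has rank 9, and its Smith normal form has invariant factors (1,1,1,1,1,1,1,1,1).

Boundary ∂_2: C_2 → C_1 acts by ∂[p,q,r] = [q,r] − [p,r] + [p,q]. For instance
  ∂deh = eh − dh + de,
  ∂dgj = gj − dj + dg.
The resulting 21×10 matrix has rank 10, and its Smith normal form has invariant factors (1,1,1,1,1,1,1,1,1,1).

Computing H_k = (kernel of ∂_k) / (image of ∂_{k+1}):

  H_0: rank C_0 − rank ∂_1 = 10 − 9 = 1, and the invariant factors of ∂_1 are all 1, so H_0 ≅ Z.
  H_1: rank ker ∂_1 − rank ∂_2 = (21 − 9) − 10 = 2, and the invariant factors of ∂_2 are all 1, so H_1 ≅ Z^2.
  H_2: rank ker ∂_2 − rank ∂_3 = (10 − 10) − 0 = 0, and there is no ∂_3, so H_2 ≅ 0.

As a check, the Euler characteristic is 10 − 21 + 10 = -1, which agrees with 1 − 2 + 0 = -1.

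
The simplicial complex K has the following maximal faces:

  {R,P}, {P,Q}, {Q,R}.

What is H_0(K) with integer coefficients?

H_0 ≅ Z.

Take the total order P < Q < R on the vertex set. Then K (dimension 1) consists of the simplices:

  0-simplices (3): P, Q, R
  1-simplices (3): PQ, PR, QR

Hence C_0 ≅ Z^3, C_1 ≅ Z^3.

The boundary map ∂_1: C_1 → C_0 maps an edge to its endpoints' difference, ∂[p,q] = q − p.
This gives a 3×3 integer matrix of rank 2; reducing to Smith normal form yields diagonal entries (1,1).

Reading off H_k = ker ∂_k / im ∂_{k+1}:

  H_0: rank C_0 − rank ∂_1 = 3 − 2 = 1, and the invariant factors of ∂_1 are all 1, so H_0 ≅ Z.

(K is a triangulation of the circle S^1.)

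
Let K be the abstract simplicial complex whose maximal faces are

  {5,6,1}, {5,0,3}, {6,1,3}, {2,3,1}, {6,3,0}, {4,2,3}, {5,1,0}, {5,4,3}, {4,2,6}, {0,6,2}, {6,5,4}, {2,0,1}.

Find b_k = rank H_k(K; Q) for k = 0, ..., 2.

Order the vertices as 0 < 1 < 2 < 3 < 4 < 5 < 6. Listing each simplex with vertices in this order, K has dimension 2 with simplices:

  0-simplices (7): [0], [1], [2], [3], [4], [5], [6]
  1-simplices (18): [0,1], [0,2], [0,3], [0,5], [0,6], [1,2], [1,3], [1,5], [1,6], [2,3], [2,4], [2,6], [3,4], [3,5], [3,6], [4,5], [4,6], [5,6]
  2-simplices (12): [0,1,2], [0,1,5], [0,2,6], [0,3,5], [0,3,6], [1,2,3], [1,3,6], [1,5,6], [2,3,4], [2,4,6], [3,4,5], [4,5,6]

giving chain groups C_0 ≅ Z^7, C_1 ≅ Z^18, C_2 ≅ Z^12.

∂_1: C_1 → C_0 sends each edge [p,q] (with p < q) to q − p.
As a 7×18 matrix over Z this has rank 6, with invariant factors (1,1,1,1,1,1).

Boundary ∂_2: C_2 → C_1 maps a triangle to the signed sum of its edges. For instance
  ∂[2,3,4] = [3,4] − [2,4] + [2,3],
  ∂[0,2,6] = [2,6] − [0,6] + [0,2].
As a 18×12 matrix over Z this has rank 12, with invariant factors (1,1,1,1,1,1,1,1,1,1,1,2).

Now H_k = ker ∂_k / im ∂_{k+1}, so:

  H_0: rank C_0 − rank ∂_1 = 7 − 6 = 1, and the invariant factors of ∂_1 are all 1, so H_0 = Z.
  H_1: rank ker ∂_1 − rank ∂_2 = (18 − 6) − 12 = 0, and ∂_2 has invariant factor 2 > 1, so H_1 = Z/2Z.
  H_2: rank ker ∂_2 − rank ∂_3 = (12 − 12) − 0 = 0, and there is no ∂_3, so H_2 = 0.

As a check, the Euler characteristic is 7 − 18 + 12 = 1, which agrees with 1 − 0 + 0 = 1.

Hence the Betti numbers are b_0 = 1, b_1 = 0, b_2 = 0.

b_0 = 1, b_1 = 0, b_2 = 0.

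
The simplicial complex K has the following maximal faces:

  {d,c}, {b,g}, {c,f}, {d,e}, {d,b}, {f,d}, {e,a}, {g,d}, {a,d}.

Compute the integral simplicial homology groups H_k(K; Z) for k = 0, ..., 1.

We work with the vertex ordering a < b < c < d < e < f < g. The simplices of K, each written with vertices in increasing order, are:

  0-simplices (7): a, b, c, d, e, f, g
  1-simplices (9): ad, ae, bd, bg, cd, cf, de, df, dg

giving chain groups C_0 ≅ Z^7, C_1 ≅ Z^9.

∂_1: C_1 → C_0 maps an edge to its endpoints' difference, ∂[p,q] = q − p.
The resulting 7×9 matrix has rank 6, and its Smith normal form has invariant factors (1,1,1,1,1,1).

From H_k ≅ ker(∂_k) / im(∂_{k+1}) we obtain:

  H_0: rank C_0 − rank ∂_1 = 7 − 6 = 1, and the invariant factors of ∂_1 are all 1, so H_0 ≅ Z.
  H_1: rank ker ∂_1 − rank ∂_2 = (9 − 6) − 0 = 3, and there is no ∂_2, so H_1 ≅ Z^3.

As a check, the Euler characteristic is 7 − 9 = -2, which agrees with 1 − 3 = -2.

H_0 ≅ Z,  H_1 ≅ Z^3.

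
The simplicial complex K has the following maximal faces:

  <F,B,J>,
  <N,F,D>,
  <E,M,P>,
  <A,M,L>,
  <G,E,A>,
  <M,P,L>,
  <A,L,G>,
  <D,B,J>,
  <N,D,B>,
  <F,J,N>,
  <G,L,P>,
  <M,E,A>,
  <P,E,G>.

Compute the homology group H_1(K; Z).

H_1 ≅ Z.

We work with the vertex ordering A < B < D < E < F < G < J < L < M < N < P. The simplices of K, each written with vertices in increasing order, are:

  0-simplices (11): A, B, D, E, F, G, J, L, M, N, P
  1-simplices (22): AE, AG, AL, AM, BD, BF, BJ, BN, DF, DJ, DN, EG, EM, EP, FJ, FN, GL, GP, JN, LM, LP, MP
  2-simplices (13): AEG, AEM, AGL, ALM, BDJ, BDN, BFJ, DFN, EGP, EMP, FJN, GLP, LMP

so the chain groups are C_0 ≅ Z^11, C_1 ≅ Z^22, C_2 ≅ Z^13.

The boundary map ∂_1: C_1 → C_0 sends each edge [p,q] (with p < q) to q − p.
The 11×22 boundary matrix has rank 9 and Smith normal form diag(1,1,1,1,1,1,1,1,1).

Boundary ∂_2: C_2 → C_1 maps a triangle to the signed sum of its edges. For instance
  ∂EMP = MP − EP + EM,
  ∂GLP = LP − GP + GL.
The 22×13 boundary matrix has rank 12 and Smith normal form diag(1,1,1,1,1,1,1,1,1,1,1,1).

Computing H_k = (kernel of ∂_k) / (image of ∂_{k+1}):

  H_1: rank ker ∂_1 − rank ∂_2 = (22 − 9) − 12 = 1, and the invariant factors of ∂_2 are all 1, so H_1 = Z.

(K is a triangulation of the disjoint union of the Möbius band and the 2-sphere S^2.)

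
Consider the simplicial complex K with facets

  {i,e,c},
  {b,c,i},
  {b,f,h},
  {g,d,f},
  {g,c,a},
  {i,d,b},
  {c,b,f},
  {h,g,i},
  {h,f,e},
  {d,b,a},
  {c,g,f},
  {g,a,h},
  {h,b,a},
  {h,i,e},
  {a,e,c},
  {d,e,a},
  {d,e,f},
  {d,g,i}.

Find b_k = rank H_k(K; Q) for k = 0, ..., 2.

b_0 = 1, b_1 = 2, b_2 = 1.

Fix the vertex order a < b < c < d < e < f < g < h < i and write every simplex with vertices in increasing order. Then dim K = 2 and the simplices of K are:

  0-simplices (9): a, b, c, d, e, f, g, h, i
  1-simplices (27): ab, ac, ad, ae, ag, ah, bc, bd, bf, bh, bi, ce, cf, cg, ci, de, df, dg, di, ef, eh, ei, fg, fh, gh, gi, hi
  2-simplices (18): abd, abh, ace, acg, ade, agh, bcf, bci, bdi, bfh, cei, cfg, def, dfg, dgi, efh, ehi, ghi

so the chain groups are C_0 ≅ Z^9, C_1 ≅ Z^27, C_2 ≅ Z^18.

The boundary map ∂_1: C_1 → C_0 is given by ∂[p,q] = [q] − [p].
This gives a 9×27 integer matrix of rank 8; reducing to Smith normal form yields diagonal entries (1,1,1,1,1,1,1,1).

∂_2: C_2 → C_1 acts by ∂[p,q,r] = [q,r] − [p,r] + [p,q]. For instance
  ∂ehi = hi − ei + eh,
  ∂bfh = fh − bh + bf.
As a 27×18 matrix over Z this has rank 17, with invariant factors (1,1,1,1,1,1,1,1,1,1,1,1,1,1,1,1,1).

Now H_k = ker ∂_k / im ∂_{k+1}, so:

  H_0: rank C_0 − rank ∂_1 = 9 − 8 = 1, and the invariant factors of ∂_1 are all 1, so H_0 = Z.
  H_1: rank ker ∂_1 − rank ∂_2 = (27 − 8) − 17 = 2, and the invariant factors of ∂_2 are all 1, so H_1 = Z^2.
  H_2: rank ker ∂_2 − rank ∂_3 = (18 − 17) − 0 = 1, and there is no ∂_3, so H_2 = Z.

As a check, the Euler characteristic is 9 − 27 + 18 = 0, which agrees with 1 − 2 + 1 = 0.

Hence the Betti numbers are b_0 = 1, b_1 = 2, b_2 = 1.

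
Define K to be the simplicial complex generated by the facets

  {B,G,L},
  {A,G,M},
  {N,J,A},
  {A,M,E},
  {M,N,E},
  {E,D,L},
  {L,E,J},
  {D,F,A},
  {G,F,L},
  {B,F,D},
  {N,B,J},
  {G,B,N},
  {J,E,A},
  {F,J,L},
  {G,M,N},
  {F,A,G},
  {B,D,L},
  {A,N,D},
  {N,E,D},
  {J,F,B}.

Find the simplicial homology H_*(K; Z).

H_0 = Z,  H_1 = Z ⊕ Z_2,  H_2 = 0.

Order the vertices as A < B < D < E < F < G < J < L < M < N. Listing each simplex with vertices in this order, K has dimension 2 with simplices:

  0-simplices (10): A, B, D, E, F, G, J, L, M, N
  1-simplices (30): AD, AE, AF, AG, AJ, AM, AN, BD, BF, BG, BJ, BL, BN, DE, DF, DL, DN, EJ, EL, EM, EN, FG, FJ, FL, GL, GM, GN, JL, JN, MN
  2-simplices (20): ADF, ADN, AEJ, AEM, AFG, AGM, AJN, BDF, BDL, BFJ, BGL, BGN, BJN, DEL, DEN, EJL, EMN, FGL, FJL, GMN

giving chain groups C_0 ≅ Z^10, C_1 ≅ Z^30, C_2 ≅ Z^20.

The boundary map ∂_1: C_1 → C_0 is given by ∂[p,q] = [q] − [p].
The resulting 10×30 matrix has rank 9, and its Smith normal form has invariant factors (1,1,1,1,1,1,1,1,1).

∂_2: C_2 → C_1 maps a triangle to the signed sum of its edges. For instance
  ∂BFJ = FJ − BJ + BF,
  ∂BJN = JN − BN + BJ.
The resulting 30×20 matrix has rank 20, and its Smith normal form has invariant factors (1,1,1,1,1,1,1,1,1,1,1,1,1,1,1,1,1,1,1,2).

Now H_k = ker ∂_k / im ∂_{k+1}, so:

  H_0: rank C_0 − rank ∂_1 = 10 − 9 = 1, and the invariant factors of ∂_1 are all 1, so H_0 = Z.
  H_1: rank ker ∂_1 − rank ∂_2 = (30 − 9) − 20 = 1, and ∂_2 has invariant factor 2 > 1, so H_1 = Z ⊕ Z_2.
  H_2: rank ker ∂_2 − rank ∂_3 = (20 − 20) − 0 = 0, and there is no ∂_3, so H_2 = 0.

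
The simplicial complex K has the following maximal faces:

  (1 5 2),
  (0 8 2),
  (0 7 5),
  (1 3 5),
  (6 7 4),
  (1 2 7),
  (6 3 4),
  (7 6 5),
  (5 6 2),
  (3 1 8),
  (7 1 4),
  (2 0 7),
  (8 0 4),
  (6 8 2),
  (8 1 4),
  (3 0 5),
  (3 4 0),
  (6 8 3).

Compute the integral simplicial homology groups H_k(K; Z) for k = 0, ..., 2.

H_0 ≅ Z,  H_1 ≅ Z ⊕ Z_2,  H_2 = 0.

Fix the vertex order 0 < 1 < 2 < 3 < 4 < 5 < 6 < 7 < 8 and write every simplex with vertices in increasing order. Then dim K = 2 and the simplices of K are:

  0-simplices (9): [0], [1], [2], [3], [4], [5], [6], [7], [8]
  1-simplices (27): (27 of them)
  2-simplices (18): [0,2,7], [0,2,8], [0,3,4], [0,3,5], [0,4,8], [0,5,7], [1,2,5], [1,2,7], [1,3,5], [1,3,8], [1,4,7], [1,4,8], [2,5,6], [2,6,8], [3,4,6], [3,6,8], [4,6,7], [5,6,7]

giving chain groups C_0 ≅ Z^9, C_1 ≅ Z^27, C_2 ≅ Z^18.

∂_1: C_1 → C_0 maps an edge to its endpoints' difference, ∂[p,q] = q − p.
The 9×27 boundary matrix has rank 8 and Smith normal form diag(1,1,1,1,1,1,1,1).

Boundary ∂_2: C_2 → C_1 acts by ∂[p,q,r] = [q,r] − [p,r] + [p,q]. For instance
  ∂[1,4,7] = [4,7] − [1,7] + [1,4],
  ∂[1,3,5] = [3,5] − [1,5] + [1,3].
This gives a 27×18 integer matrix of rank 18; reducing to Smith normal form yields diagonal entries (1,1,1,1,1,1,1,1,1,1,1,1,1,1,1,1,1,2).

From H_k ≅ ker(∂_k) / im(∂_{k+1}) we obtain:

  H_0: rank C_0 − rank ∂_1 = 9 − 8 = 1, and the invariant factors of ∂_1 are all 1, so H_0 = Z.
  H_1: rank ker ∂_1 − rank ∂_2 = (27 − 8) − 18 = 1, and ∂_2 has invariant factor 2 > 1, so H_1 = Z ⊕ Z_2.
  H_2: rank ker ∂_2 − rank ∂_3 = (18 − 18) − 0 = 0, and there is no ∂_3, so H_2 = 0.

As a check, the Euler characteristic is 9 − 27 + 18 = 0, which agrees with 1 − 1 + 0 = 0.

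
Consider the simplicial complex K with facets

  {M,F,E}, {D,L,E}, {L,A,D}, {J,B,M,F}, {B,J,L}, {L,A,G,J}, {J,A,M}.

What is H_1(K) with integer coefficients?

We work with the vertex ordering A < B < D < E < F < G < J < L < M. The simplices of K, each written with vertices in increasing order, are:

  0-simplices (9): A, B, D, E, F, G, J, L, M
  1-simplices (20): AD, AG, AJ, AL, AM, BF, BJ, BL, BM, DE, DL, EF, EL, EM, FJ, FM, GJ, GL, JL, JM
  2-simplices (13): ADL, AGJ, AGL, AJL, AJM, BFJ, BFM, BJL, BJM, DEL, EFM, FJM, GJL
  3-simplices (2): AGJL, BFJM

giving chain groups C_0 ≅ Z^9, C_1 ≅ Z^20, C_2 ≅ Z^13, C_3 ≅ Z^2.

Boundary ∂_1: C_1 → C_0 is given by ∂[p,q] = [q] − [p]. For instance
  ∂AJ = J − A.
As a 9×20 matrix over Z this has rank 8, with invariant factors (1,1,1,1,1,1,1,1).

∂_2: C_2 → C_1 sends each 2-simplex [p,q,r] to [q,r] − [p,r] + [p,q]. For instance
  ∂BJL = JL − BL + BJ,
  ∂AJL = JL − AL + AJ.
The 20×13 boundary matrix has rank 11 and Smith normal form diag(1,1,1,1,1,1,1,1,1,1,1).

∂_3: C_3 → C_2 sends each 3-simplex σ to the alternating sum Σ_i (−1)^i (σ with its i-th vertex removed). For instance
  ∂BFJM = FJM − BJM + BFM − BFJ,
  ∂AGJL = GJL − AJL + AGL − AGJ.
This gives a 13×2 integer matrix of rank 2; reducing to Smith normal form yields diagonal entries (1,1).

Reading off H_k = ker ∂_k / im ∂_{k+1}:

  H_1: rank ker ∂_1 − rank ∂_2 = (20 − 8) − 11 = 1, and the invariant factors of ∂_2 are all 1, so H_1 = Z.

H_1 ≅ Z.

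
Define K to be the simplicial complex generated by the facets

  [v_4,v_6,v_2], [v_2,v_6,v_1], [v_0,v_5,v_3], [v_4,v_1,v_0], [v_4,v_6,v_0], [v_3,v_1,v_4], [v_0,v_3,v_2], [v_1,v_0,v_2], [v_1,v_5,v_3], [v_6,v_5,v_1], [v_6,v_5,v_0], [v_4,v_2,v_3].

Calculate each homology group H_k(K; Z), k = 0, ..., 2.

Fix the vertex order v_0 < v_1 < v_2 < v_3 < v_4 < v_5 < v_6 and write every simplex with vertices in increasing order. Then dim K = 2 and the simplices of K are:

  0-simplices (7): [v_0], [v_1], [v_2], [v_3], [v_4], [v_5], [v_6]
  1-simplices (18): (18 of them)
  2-simplices (12): (12 of them)

giving chain groups C_0 ≅ Z^7, C_1 ≅ Z^18, C_2 ≅ Z^12.

The boundary map ∂_1: C_1 → C_0 sends each edge [p,q] (with p < q) to q − p. For instance
  ∂[v_0,v_5] = [v_5] − [v_0].
The 7×18 boundary matrix has rank 6 and Smith normal form diag(1,1,1,1,1,1).

Boundary ∂_2: C_2 → C_1 acts by ∂[p,q,r] = [q,r] − [p,r] + [p,q]. For instance
  ∂[v_0,v_3,v_5] = [v_3,v_5] − [v_0,v_5] + [v_0,v_3],
  ∂[v_1,v_3,v_5] = [v_3,v_5] − [v_1,v_5] + [v_1,v_3].
The 18×12 boundary matrix has rank 12 and Smith normal form diag(1,1,1,1,1,1,1,1,1,1,1,2).

Reading off H_k = ker ∂_k / im ∂_{k+1}:

  H_0: rank C_0 − rank ∂_1 = 7 − 6 = 1, and the invariant factors of ∂_1 are all 1, so H_0 ≅ Z.
  H_1: rank ker ∂_1 − rank ∂_2 = (18 − 6) − 12 = 0, and ∂_2 has invariant factor 2 > 1, so H_1 ≅ Z/2.
  H_2: rank ker ∂_2 − rank ∂_3 = (12 − 12) − 0 = 0, and there is no ∂_3, so H_2 ≅ 0.

(K is a triangulation of the real projective plane RP^2.)

H_0 = Z,  H_1 = Z/2,  H_2 = 0.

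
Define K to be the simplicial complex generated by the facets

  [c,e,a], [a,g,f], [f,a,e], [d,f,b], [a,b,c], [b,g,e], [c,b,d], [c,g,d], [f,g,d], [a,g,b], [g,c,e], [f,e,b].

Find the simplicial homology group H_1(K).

Order the vertices as a < b < c < d < e < f < g. Listing each simplex with vertices in this order, K has dimension 2 with simplices:

  0-simplices (7): a, b, c, d, e, f, g
  1-simplices (18): ab, ac, ae, af, ag, bc, bd, be, bf, bg, cd, ce, cg, df, dg, ef, eg, fg
  2-simplices (12): abc, abg, ace, aef, afg, bcd, bdf, bef, beg, cdg, ceg, dfg

so the chain groups are C_0 ≅ Z^7, C_1 ≅ Z^18, C_2 ≅ Z^12.

Boundary ∂_1: C_1 → C_0 maps an edge to its endpoints' difference, ∂[p,q] = q − p.
As a 7×18 matrix over Z this has rank 6, with invariant factors (1,1,1,1,1,1).

Boundary ∂_2: C_2 → C_1 maps a triangle to the signed sum of its edges. For instance
  ∂ceg = eg − cg + ce,
  ∂cdg = dg − cg + cd.
This gives a 18×12 integer matrix of rank 12; reducing to Smith normal form yields diagonal entries (1,1,1,1,1,1,1,1,1,1,1,2).

Now H_k = ker ∂_k / im ∂_{k+1}, so:

  H_1: rank ker ∂_1 − rank ∂_2 = (18 − 6) − 12 = 0, and ∂_2 has invariant factor 2 > 1, so H_1 ≅ Z_2.

H_1 = Z_2.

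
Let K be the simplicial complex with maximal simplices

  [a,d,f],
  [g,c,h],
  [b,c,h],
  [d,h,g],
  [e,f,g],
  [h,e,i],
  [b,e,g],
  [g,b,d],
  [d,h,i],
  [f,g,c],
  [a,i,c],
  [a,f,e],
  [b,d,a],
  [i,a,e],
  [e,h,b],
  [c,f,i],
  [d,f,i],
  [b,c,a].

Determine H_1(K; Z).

H_1 ≅ Z ⊕ Z/2Z.

Order the vertices as a < b < c < d < e < f < g < h < i. Listing each simplex with vertices in this order, K has dimension 2 with simplices:

  0-simplices (9): a, b, c, d, e, f, g, h, i
  1-simplices (27): ab, ac, ad, ae, af, ai, bc, bd, be, bg, bh, cf, cg, ch, ci, df, dg, dh, di, ef, eg, eh, ei, fg, fi, gh, hi
  2-simplices (18): abc, abd, aci, adf, aef, aei, bch, bdg, beg, beh, cfg, cfi, cgh, dfi, dgh, dhi, efg, ehi

Hence C_0 ≅ Z^9, C_1 ≅ Z^27, C_2 ≅ Z^18.

Boundary ∂_1: C_1 → C_0 is given by ∂[p,q] = [q] − [p].
As a 9×27 matrix over Z this has rank 8, with invariant factors (1,1,1,1,1,1,1,1).

The boundary map ∂_2: C_2 → C_1 maps a triangle to the signed sum of its edges. For instance
  ∂efg = fg − eg + ef,
  ∂beh = eh − bh + be.
The resulting 27×18 matrix has rank 18, and its Smith normal form has invariant factors (1,1,1,1,1,1,1,1,1,1,1,1,1,1,1,1,1,2).

From H_k ≅ ker(∂_k) / im(∂_{k+1}) we obtain:

  H_1: rank ker ∂_1 − rank ∂_2 = (27 − 8) − 18 = 1, and ∂_2 has invariant factor 2 > 1, so H_1 = Z ⊕ Z/2Z.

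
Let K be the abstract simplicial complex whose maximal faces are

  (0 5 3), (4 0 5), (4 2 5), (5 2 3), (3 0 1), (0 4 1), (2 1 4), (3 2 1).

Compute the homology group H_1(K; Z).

Order the vertices as 0 < 1 < 2 < 3 < 4 < 5. Listing each simplex with vertices in this order, K has dimension 2 with simplices:

  0-simplices (6): [0], [1], [2], [3], [4], [5]
  1-simplices (12): [0,1], [0,3], [0,4], [0,5], [1,2], [1,3], [1,4], [2,3], [2,4], [2,5], [3,5], [4,5]
  2-simplices (8): [0,1,3], [0,1,4], [0,3,5], [0,4,5], [1,2,3], [1,2,4], [2,3,5], [2,4,5]

so the chain groups are C_0 ≅ Z^6, C_1 ≅ Z^12, C_2 ≅ Z^8.

Boundary ∂_1: C_1 → C_0 sends each edge [p,q] (with p < q) to q − p.
As a 6×12 matrix over Z this has rank 5, with invariant factors (1,1,1,1,1).

∂_2: C_2 → C_1 sends each 2-simplex [p,q,r] to [q,r] − [p,r] + [p,q]. For instance
  ∂[1,2,3] = [2,3] − [1,3] + [1,2],
  ∂[2,4,5] = [4,5] − [2,5] + [2,4].
The 12×8 boundary matrix has rank 7 and Smith normal form diag(1,1,1,1,1,1,1).

Now H_k = ker ∂_k / im ∂_{k+1}, so:

  H_1: rank ker ∂_1 − rank ∂_2 = (12 − 5) − 7 = 0, and the invariant factors of ∂_2 are all 1, so H_1 ≅ 0.

H_1 ≅ 0.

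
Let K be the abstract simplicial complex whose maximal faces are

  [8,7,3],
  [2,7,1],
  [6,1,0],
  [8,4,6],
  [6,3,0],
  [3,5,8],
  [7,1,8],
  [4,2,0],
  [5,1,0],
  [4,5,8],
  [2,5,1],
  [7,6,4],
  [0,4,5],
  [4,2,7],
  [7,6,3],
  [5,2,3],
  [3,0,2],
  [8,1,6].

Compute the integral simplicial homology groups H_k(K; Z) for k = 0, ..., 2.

H_0 = Z,  H_1 = Z ⊕ Z/2,  H_2 = 0.

Take the total order 0 < 1 < 2 < 3 < 4 < 5 < 6 < 7 < 8 on the vertex set. Then K (dimension 2) consists of the simplices:

  0-simplices (9): [0], [1], [2], [3], [4], [5], [6], [7], [8]
  1-simplices (27): (27 of them)
  2-simplices (18): [0,1,5], [0,1,6], [0,2,3], [0,2,4], [0,3,6], [0,4,5], [1,2,5], [1,2,7], [1,6,8], [1,7,8], [2,3,5], [2,4,7], [3,5,8], [3,6,7], [3,7,8], [4,5,8], [4,6,7], [4,6,8]

giving chain groups C_0 ≅ Z^9, C_1 ≅ Z^27, C_2 ≅ Z^18.

Boundary ∂_1: C_1 → C_0 is given by ∂[p,q] = [q] − [p]. For instance
  ∂[2,7] = [7] − [2].
The 9×27 boundary matrix has rank 8 and Smith normal form diag(1,1,1,1,1,1,1,1).

∂_2: C_2 → C_1 sends each 2-simplex [p,q,r] to [q,r] − [p,r] + [p,q]. For instance
  ∂[4,6,7] = [6,7] − [4,7] + [4,6],
  ∂[3,5,8] = [5,8] − [3,8] + [3,5].
This gives a 27×18 integer matrix of rank 18; reducing to Smith normal form yields diagonal entries (1,1,1,1,1,1,1,1,1,1,1,1,1,1,1,1,1,2).

Now H_k = ker ∂_k / im ∂_{k+1}, so:

  H_0: rank C_0 − rank ∂_1 = 9 − 8 = 1, and the invariant factors of ∂_1 are all 1, so H_0 ≅ Z.
  H_1: rank ker ∂_1 − rank ∂_2 = (27 − 8) − 18 = 1, and ∂_2 has invariant factor 2 > 1, so H_1 ≅ Z ⊕ Z/2.
  H_2: rank ker ∂_2 − rank ∂_3 = (18 − 18) − 0 = 0, and there is no ∂_3, so H_2 ≅ 0.

(K is a triangulation of the Klein bottle.)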